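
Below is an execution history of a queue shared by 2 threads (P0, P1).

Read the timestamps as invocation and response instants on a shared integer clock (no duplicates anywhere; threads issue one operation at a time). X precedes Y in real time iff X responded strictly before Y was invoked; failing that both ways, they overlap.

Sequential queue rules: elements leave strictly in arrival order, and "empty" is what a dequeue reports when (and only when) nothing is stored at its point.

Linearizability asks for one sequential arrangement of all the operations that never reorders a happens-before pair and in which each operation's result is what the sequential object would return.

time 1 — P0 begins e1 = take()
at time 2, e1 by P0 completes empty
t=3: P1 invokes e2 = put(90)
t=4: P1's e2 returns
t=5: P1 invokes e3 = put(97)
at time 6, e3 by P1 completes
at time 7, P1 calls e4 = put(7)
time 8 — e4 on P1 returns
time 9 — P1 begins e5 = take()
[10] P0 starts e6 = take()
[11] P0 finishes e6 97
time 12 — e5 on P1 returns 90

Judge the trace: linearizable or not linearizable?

linearizable

a witness: e1, e2, e3, e4, e5, e6
step 1: e1 take() → empty — queue <>
step 2: e2 put(90) — queue <90>
step 3: e3 put(97) — queue <90,97>
step 4: e4 put(7) — queue <90,97,7>
step 5: e5 take() → 90 — queue <97,7>
step 6: e6 take() → 97 — queue <7>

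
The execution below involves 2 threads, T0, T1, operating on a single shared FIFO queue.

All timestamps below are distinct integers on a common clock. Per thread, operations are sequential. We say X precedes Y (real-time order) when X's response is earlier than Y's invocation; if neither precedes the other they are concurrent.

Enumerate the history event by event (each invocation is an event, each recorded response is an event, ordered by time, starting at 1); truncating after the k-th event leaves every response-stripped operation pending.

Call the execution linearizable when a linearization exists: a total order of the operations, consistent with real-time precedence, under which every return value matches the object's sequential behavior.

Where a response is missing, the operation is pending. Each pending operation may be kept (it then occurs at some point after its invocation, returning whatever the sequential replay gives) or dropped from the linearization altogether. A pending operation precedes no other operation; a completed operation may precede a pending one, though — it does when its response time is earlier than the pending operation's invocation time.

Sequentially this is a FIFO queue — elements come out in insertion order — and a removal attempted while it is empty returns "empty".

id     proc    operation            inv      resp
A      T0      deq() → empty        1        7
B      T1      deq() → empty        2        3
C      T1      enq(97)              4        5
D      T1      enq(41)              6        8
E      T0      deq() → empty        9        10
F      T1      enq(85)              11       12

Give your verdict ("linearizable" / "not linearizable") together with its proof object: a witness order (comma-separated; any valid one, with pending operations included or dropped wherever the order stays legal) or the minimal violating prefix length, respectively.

the violation lands at event 10, E's response at time 10: events 1..9 linearize, events 1..10 do not
every one of the 4 real-time-consistent orders over 5 completed FIFO queue ops fails the sequential spec
one such order, A, B, C, D, E, breaks at step 5 where E deq() → empty is illegal
one such order, B, A, C, D, E, breaks at step 5 where E deq() → empty is illegal

not linearizable — minimal violating prefix: 10 events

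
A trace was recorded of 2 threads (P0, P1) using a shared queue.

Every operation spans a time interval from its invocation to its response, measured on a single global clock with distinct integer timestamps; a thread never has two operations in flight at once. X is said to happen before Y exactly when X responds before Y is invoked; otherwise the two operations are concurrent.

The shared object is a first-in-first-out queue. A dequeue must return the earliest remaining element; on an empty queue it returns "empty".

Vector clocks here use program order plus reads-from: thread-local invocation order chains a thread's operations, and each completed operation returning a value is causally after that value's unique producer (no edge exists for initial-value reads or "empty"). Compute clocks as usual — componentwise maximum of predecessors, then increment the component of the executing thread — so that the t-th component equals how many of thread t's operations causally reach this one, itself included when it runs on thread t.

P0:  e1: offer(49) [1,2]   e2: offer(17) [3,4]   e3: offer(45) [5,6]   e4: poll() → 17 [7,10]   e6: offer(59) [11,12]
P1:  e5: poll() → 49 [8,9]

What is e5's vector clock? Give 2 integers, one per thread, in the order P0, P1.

e1, invoked 1, has no incoming edges; only P0's bump applies → (1, 0)
merge at e5 (invoked 8): VC(e1)=(1, 0), own-thread bump on P1 → (1, 1)
merge at e2 (invoked 3): VC(e1)=(1, 0), own-thread bump on P0 → (2, 0)
merge at e3 (invoked 5): VC(e2)=(2, 0), own-thread bump on P0 → (3, 0)
merge at e4 (invoked 7): VC(e2)=(2, 0), VC(e3)=(3, 0), own-thread bump on P0 → (4, 0)
merge at e6 (invoked 11): VC(e4)=(4, 0), own-thread bump on P0 → (5, 0)
target: VC(e5) = (1, 1)

(1, 1)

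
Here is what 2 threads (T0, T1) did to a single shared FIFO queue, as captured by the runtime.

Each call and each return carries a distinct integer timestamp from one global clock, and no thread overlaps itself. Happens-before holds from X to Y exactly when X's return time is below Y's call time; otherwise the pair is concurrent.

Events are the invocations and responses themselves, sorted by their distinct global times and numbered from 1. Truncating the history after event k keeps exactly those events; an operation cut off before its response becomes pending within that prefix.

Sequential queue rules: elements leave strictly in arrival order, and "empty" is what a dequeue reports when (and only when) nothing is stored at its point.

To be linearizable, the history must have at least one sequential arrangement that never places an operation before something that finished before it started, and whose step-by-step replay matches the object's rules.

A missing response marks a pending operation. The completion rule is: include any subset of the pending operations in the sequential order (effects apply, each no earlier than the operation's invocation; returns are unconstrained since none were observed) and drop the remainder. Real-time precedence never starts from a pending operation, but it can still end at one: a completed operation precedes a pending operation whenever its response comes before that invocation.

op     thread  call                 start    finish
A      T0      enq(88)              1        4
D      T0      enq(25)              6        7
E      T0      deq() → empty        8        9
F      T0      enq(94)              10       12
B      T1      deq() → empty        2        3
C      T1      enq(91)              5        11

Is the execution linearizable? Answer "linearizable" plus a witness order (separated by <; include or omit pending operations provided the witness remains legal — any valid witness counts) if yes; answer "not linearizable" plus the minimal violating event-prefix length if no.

events 1..8 are fine; event 9 — the response of E at time 9 — makes the prefix non-linearizable
all 2 real-time-respecting orders fail — 4 completed FIFO queue operations, no legal replay
include/drop combinations of the 1 pending operation (C) were all tried; none helps
for example A, B, D, E (pending dropped) fails at step 2: B deq() → empty is not legal there
for example B, A, D, E (pending dropped) fails at step 4: E deq() → empty is not legal there

not linearizable — minimal violating prefix: 9 events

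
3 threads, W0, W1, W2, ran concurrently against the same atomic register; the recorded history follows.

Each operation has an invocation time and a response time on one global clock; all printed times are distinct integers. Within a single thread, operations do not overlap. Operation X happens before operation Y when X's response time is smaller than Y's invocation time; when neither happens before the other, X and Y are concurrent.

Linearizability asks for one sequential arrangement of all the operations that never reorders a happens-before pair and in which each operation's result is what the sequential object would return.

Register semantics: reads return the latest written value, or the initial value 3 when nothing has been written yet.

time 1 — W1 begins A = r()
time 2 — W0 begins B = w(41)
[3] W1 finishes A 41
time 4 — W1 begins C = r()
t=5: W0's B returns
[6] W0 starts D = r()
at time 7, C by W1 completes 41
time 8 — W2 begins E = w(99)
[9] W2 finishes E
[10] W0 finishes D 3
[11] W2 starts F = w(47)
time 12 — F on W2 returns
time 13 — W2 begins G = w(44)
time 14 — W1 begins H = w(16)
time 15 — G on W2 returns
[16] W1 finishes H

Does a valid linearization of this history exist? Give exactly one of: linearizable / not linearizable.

not linearizable

events 1..9 are fine; event 10 — the response of D at time 10 — makes the prefix non-linearizable
no legal order exists: 8 real-time-consistent candidates over 5 completed atomic register operations, all rejected
e.g. A, B, C, D, E: illegal at step 1, since A r() → 41 cannot apply there
e.g. A, B, C, E, D: illegal at step 1, since A r() → 41 cannot apply there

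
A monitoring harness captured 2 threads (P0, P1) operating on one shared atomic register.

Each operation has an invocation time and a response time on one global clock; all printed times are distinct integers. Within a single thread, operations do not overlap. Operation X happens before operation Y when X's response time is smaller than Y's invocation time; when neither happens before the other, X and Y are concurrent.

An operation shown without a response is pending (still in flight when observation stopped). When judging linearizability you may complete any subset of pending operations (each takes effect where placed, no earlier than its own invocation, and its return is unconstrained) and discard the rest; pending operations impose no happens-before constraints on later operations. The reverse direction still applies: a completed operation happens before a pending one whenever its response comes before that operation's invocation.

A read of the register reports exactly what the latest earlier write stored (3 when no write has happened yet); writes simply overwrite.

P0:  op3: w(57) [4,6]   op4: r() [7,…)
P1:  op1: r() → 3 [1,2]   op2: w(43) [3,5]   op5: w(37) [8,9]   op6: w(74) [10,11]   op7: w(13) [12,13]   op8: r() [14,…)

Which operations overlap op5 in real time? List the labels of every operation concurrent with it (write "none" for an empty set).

op4

op5 spans [8,9]: anything still running between times 8 and 9 counts as concurrent
op1 [1,2]: before
op2 [3,5]: before
op3 [4,6]: before
op4 [7,…): concurrent
op6 [10,11]: after
op7 [12,13]: after
op8 [14,…): after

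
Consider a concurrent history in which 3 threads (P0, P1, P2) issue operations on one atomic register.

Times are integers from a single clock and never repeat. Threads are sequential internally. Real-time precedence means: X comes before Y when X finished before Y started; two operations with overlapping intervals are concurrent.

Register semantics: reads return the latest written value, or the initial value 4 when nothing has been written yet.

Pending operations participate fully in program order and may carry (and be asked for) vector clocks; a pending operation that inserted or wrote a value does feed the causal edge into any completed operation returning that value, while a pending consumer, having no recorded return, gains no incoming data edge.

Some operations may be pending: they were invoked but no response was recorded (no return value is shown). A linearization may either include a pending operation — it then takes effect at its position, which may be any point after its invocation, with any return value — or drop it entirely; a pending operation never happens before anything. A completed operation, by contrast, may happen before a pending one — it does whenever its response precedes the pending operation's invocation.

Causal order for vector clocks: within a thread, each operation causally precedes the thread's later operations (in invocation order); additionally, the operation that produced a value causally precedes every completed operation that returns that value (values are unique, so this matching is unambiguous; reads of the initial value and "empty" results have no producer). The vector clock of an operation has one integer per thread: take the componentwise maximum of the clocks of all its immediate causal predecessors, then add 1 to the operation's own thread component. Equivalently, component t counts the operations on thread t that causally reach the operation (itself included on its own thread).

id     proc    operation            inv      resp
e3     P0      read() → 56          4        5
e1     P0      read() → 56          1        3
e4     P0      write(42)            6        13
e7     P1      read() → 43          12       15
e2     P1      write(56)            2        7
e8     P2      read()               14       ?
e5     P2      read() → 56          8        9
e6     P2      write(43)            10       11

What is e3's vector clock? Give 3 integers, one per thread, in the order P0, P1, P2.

(2, 1, 0)

root op e2, invoked 2: fresh clock plus P1's own tick → (0, 1, 0)
e5, invoked 8, takes VC(e2)=(0, 1, 0) under max, adds 1 for P2 → (0, 1, 1)
e1, invoked 1, takes VC(e2)=(0, 1, 0) under max, adds 1 for P0 → (1, 1, 0)
e6, invoked 10, takes VC(e5)=(0, 1, 1) under max, adds 1 for P2 → (0, 1, 2)
e3, invoked 4, takes VC(e1)=(1, 1, 0), VC(e2)=(0, 1, 0) under max, adds 1 for P0 → (2, 1, 0)
e8, invoked 14, takes VC(e6)=(0, 1, 2) under max, adds 1 for P2 → (0, 1, 3)
e7, invoked 12, takes VC(e2)=(0, 1, 0), VC(e6)=(0, 1, 2) under max, adds 1 for P1 → (0, 2, 2)
e4, invoked 6, takes VC(e3)=(2, 1, 0) under max, adds 1 for P0 → (3, 1, 0)
target: VC(e3) = (2, 1, 0)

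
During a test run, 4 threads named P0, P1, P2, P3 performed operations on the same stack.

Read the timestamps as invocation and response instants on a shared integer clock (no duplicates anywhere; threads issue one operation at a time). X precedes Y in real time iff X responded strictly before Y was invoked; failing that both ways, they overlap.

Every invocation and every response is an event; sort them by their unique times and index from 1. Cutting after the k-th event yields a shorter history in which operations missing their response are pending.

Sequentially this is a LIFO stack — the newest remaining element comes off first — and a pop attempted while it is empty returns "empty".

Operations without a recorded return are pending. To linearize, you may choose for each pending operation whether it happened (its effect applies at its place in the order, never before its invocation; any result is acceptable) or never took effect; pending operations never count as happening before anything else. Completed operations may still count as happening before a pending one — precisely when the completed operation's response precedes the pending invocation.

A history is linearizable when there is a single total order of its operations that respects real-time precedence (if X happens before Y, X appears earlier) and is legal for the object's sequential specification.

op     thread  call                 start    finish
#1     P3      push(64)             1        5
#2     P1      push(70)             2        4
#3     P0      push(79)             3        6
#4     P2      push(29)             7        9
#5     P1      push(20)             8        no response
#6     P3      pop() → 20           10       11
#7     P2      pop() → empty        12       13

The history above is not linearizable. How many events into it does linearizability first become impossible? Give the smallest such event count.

one valid order for events 1..12 is #1, #2, #3, #4, #5, #6:
1. #1 push(64), leaving stack <64>
2. #2 push(70), leaving stack <64,70>
3. #3 push(79), leaving stack <64,70,79>
4. #4 push(29), leaving stack <64,70,79,29>
5. #5 push(20) (pending, included), leaving stack <64,70,79,29,20>
6. #6 pop() → 20, leaving stack <64,70,79,29>
at event 13 (#7's time-13 response) nothing linearizes any more
no completion choice of the 1 pending operation (#5) rescues it — every subset was tried
one such order, #1, #2, #3, #4, #6, #7 (pending dropped), breaks at step 5 where #6 pop() → 20 is illegal
one such order, #1, #3, #2, #4, #6, #7 (pending dropped), breaks at step 5 where #6 pop() → 20 is illegal

13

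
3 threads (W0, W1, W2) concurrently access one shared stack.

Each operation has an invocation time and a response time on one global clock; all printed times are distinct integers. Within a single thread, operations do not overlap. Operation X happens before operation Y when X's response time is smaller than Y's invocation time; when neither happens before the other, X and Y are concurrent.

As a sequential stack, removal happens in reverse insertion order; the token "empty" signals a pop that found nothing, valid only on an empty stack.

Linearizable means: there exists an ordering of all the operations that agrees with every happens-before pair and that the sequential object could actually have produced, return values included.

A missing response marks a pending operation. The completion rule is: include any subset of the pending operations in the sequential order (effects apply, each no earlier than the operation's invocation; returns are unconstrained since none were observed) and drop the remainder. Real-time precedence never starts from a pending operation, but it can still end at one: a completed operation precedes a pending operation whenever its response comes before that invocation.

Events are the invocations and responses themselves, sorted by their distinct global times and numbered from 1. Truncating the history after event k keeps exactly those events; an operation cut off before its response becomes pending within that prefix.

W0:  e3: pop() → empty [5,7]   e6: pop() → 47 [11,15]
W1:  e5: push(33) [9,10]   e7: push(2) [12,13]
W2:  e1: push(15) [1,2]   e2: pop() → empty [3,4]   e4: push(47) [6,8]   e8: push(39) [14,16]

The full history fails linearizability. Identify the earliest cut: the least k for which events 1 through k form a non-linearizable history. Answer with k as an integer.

4

a valid linearization of events 1..3 exists, for instance e1:
1. e1 push(15), leaving stack <15>
with event 4 included (e2 responding at time 4), all real-time-consistent orders fail
e.g. e1, e2: illegal at step 2, since e2 pop() → empty cannot apply there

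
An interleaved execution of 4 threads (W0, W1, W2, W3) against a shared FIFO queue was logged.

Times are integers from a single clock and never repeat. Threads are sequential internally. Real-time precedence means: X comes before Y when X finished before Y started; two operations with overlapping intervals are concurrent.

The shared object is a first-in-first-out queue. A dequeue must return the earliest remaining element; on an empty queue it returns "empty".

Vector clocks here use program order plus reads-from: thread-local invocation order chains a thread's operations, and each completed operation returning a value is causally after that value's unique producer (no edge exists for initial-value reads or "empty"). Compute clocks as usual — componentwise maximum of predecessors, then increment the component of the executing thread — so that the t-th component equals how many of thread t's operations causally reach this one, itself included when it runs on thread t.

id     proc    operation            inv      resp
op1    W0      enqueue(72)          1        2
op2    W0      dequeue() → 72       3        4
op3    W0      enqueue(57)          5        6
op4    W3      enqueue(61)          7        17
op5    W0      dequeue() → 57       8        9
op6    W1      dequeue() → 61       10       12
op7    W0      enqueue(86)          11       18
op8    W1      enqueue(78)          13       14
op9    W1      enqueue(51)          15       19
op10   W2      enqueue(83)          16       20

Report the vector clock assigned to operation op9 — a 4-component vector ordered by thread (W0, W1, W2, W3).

(0, 3, 0, 1)

no predecessors for op4 (invoked 7): W3 increments from zero → (0, 0, 0, 1)
no predecessors for op10 (invoked 16): W2 increments from zero → (0, 0, 1, 0)
no predecessors for op1 (invoked 1): W0 increments from zero → (1, 0, 0, 0)
VC(op6, invoked at 10): max of VC(op4)=(0, 0, 0, 1), then +1 on thread W1 → (0, 1, 0, 1)
VC(op2, invoked at 3): max of VC(op1)=(1, 0, 0, 0), then +1 on thread W0 → (2, 0, 0, 0)
VC(op8, invoked at 13): max of VC(op6)=(0, 1, 0, 1), then +1 on thread W1 → (0, 2, 0, 1)
VC(op3, invoked at 5): max of VC(op2)=(2, 0, 0, 0), then +1 on thread W0 → (3, 0, 0, 0)
VC(op9, invoked at 15): max of VC(op8)=(0, 2, 0, 1), then +1 on thread W1 → (0, 3, 0, 1)
VC(op5, invoked at 8): max of VC(op3)=(3, 0, 0, 0), then +1 on thread W0 → (4, 0, 0, 0)
VC(op7, invoked at 11): max of VC(op5)=(4, 0, 0, 0), then +1 on thread W0 → (5, 0, 0, 0)
target: VC(op9) = (0, 3, 0, 1)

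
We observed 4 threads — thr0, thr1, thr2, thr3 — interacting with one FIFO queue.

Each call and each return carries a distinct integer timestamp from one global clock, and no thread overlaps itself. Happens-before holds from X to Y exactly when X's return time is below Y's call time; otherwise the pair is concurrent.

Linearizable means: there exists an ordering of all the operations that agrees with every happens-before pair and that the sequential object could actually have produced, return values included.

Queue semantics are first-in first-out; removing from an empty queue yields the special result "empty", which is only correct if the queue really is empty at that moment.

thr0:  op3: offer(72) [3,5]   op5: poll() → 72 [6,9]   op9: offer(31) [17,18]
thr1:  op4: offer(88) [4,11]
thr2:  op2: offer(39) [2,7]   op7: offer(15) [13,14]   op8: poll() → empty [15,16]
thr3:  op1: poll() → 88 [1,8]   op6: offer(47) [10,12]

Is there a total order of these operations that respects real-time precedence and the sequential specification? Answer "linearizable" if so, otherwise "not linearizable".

not linearizable

through event 15 a valid linearization exists; event 16 (op8 responding at time 16) ends that
every one of the 72 real-time-consistent orders over 8 completed FIFO queue ops fails the sequential spec
sample order op1, op2, op3, op4, op5, op6, op7, op8 stalls at step 1 — op1 poll() → 88 has no legal effect
sample order op1, op2, op3, op5, op4, op6, op7, op8 stalls at step 1 — op1 poll() → 88 has no legal effect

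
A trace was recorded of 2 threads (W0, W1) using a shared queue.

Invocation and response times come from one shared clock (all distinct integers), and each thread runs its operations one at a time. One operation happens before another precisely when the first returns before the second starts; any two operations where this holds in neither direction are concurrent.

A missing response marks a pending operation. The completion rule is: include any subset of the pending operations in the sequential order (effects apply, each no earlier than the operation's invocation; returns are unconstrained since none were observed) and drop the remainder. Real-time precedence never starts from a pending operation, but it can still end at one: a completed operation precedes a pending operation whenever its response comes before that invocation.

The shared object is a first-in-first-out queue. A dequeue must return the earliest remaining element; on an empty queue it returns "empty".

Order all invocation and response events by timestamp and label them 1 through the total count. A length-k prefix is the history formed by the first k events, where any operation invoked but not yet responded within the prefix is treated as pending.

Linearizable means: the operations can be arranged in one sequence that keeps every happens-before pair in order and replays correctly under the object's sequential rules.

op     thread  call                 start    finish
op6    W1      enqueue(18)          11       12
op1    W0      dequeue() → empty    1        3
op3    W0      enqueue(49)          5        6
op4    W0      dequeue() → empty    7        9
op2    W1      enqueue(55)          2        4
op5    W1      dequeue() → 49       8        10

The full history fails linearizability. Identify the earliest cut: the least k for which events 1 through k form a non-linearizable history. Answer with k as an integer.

events 1..8 are linearizable; a witness order is op1, op2, op3:
after step 1 (op1 dequeue() → empty): queue <>
after step 2 (op2 enqueue(55)): queue <55>
after step 3 (op3 enqueue(49)): queue <55,49>
at event 9 (op4's time-9 response) nothing linearizes any more
no completion choice of the 1 pending operation (op5) rescues it — every subset was tried
e.g. op1, op2, op3, op4 (pending dropped): illegal at step 4, since op4 dequeue() → empty cannot apply there
e.g. op2, op1, op3, op4 (pending dropped): illegal at step 2, since op1 dequeue() → empty cannot apply there

9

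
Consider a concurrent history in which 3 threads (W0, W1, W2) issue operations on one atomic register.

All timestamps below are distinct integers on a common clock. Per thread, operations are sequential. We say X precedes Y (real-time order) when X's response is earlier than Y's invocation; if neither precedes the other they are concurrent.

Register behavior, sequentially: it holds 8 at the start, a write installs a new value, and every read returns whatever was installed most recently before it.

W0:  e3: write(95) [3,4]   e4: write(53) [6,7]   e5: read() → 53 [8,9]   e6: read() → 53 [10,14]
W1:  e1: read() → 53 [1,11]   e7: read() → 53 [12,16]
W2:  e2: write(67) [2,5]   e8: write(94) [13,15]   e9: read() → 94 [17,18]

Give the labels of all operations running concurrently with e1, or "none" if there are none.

concurrent with e1 ([1,11]): every op whose interval crosses 1..11
e2 [2,5]: concurrent
e3 [3,4]: concurrent
e4 [6,7]: concurrent
e5 [8,9]: concurrent
e6 [10,14]: concurrent
e7 [12,16]: after
e8 [13,15]: after
e9 [17,18]: after

e2, e3, e4, e5, e6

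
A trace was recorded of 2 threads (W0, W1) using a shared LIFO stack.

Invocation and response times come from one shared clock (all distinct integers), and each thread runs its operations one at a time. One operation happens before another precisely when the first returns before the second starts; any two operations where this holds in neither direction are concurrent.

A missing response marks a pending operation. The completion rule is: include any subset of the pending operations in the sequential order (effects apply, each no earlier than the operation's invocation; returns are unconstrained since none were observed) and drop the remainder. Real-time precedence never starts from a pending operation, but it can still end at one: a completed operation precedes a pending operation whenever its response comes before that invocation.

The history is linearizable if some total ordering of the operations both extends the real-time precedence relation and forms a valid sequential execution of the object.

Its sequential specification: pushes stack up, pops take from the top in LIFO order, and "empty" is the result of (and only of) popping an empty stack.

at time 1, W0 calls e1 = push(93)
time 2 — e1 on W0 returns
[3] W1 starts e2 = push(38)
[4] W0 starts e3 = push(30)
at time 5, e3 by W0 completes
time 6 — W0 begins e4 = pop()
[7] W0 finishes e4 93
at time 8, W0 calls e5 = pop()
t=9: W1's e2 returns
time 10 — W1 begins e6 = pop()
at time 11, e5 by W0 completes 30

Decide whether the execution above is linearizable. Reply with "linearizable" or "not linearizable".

not linearizable

the violation lands at event 7, e4's response at time 7: events 1..6 linearize, events 1..7 do not
exactly one order of the 3 completed ops respects real time; the LIFO stack replay fails
including or dropping the 1 pending operation (e2) in any combination fails
e.g. e1, e3, e4 (pending dropped): illegal at step 3, since e4 pop() → 93 cannot apply there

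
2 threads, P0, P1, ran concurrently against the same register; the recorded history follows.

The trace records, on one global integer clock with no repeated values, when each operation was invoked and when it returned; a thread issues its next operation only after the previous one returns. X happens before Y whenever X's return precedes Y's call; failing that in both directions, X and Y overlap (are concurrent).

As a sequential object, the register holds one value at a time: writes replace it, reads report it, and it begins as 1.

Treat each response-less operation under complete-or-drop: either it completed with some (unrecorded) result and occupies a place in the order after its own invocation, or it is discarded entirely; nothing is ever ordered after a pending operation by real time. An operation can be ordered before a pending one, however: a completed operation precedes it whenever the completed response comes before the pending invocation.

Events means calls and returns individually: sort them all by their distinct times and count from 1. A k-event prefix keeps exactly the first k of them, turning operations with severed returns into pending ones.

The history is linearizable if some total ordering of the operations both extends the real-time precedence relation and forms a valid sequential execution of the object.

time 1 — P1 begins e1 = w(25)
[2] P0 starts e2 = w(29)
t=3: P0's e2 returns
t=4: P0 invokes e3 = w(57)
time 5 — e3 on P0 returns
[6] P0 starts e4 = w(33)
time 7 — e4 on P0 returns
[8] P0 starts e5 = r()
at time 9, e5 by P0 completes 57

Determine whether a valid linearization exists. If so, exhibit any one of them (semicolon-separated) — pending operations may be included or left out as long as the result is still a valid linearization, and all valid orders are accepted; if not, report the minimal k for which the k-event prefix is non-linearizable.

not linearizable — minimal violating prefix: 9 events

the violation lands at event 9, e5's response at time 9: events 1..8 linearize, events 1..9 do not
a single order respects real time; the 4 completed register operations fail replay along it
include/drop combinations of the 1 pending operation (e1) were all tried; none helps
sample order e2, e3, e4, e5 (pending dropped) stalls at step 4 — e5 r() → 57 has no legal effect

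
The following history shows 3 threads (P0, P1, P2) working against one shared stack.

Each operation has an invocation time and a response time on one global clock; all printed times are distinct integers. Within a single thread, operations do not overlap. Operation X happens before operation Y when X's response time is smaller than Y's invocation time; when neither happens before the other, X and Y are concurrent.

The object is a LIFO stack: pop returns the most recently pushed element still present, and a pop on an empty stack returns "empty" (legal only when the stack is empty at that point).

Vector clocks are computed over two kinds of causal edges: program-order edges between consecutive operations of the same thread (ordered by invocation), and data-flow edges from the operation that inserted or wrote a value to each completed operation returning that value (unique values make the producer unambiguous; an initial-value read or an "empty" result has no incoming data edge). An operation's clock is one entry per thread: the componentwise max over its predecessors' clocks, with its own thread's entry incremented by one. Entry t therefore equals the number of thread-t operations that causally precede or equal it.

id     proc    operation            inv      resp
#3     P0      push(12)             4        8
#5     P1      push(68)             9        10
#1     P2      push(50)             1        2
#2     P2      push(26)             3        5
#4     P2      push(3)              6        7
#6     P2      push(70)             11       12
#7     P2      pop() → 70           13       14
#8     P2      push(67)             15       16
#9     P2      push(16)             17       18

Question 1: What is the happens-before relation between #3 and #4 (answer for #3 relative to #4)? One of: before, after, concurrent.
concurrent

#3 spans [4,8], #4 spans [6,7]
the intervals overlap in both directions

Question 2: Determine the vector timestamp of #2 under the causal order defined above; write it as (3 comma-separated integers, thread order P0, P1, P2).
(0, 0, 2)

invoked at 1, #1 has no predecessors; its own P2 bump gives (0, 0, 1)
invoked at 9, #5 has no predecessors; its own P1 bump gives (0, 1, 0)
invoked at 4, #3 has no predecessors; its own P0 bump gives (1, 0, 0)
merge at #2 (invoked 3): VC(#1)=(0, 0, 1), own-thread bump on P2 → (0, 0, 2)
merge at #4 (invoked 6): VC(#2)=(0, 0, 2), own-thread bump on P2 → (0, 0, 3)
merge at #6 (invoked 11): VC(#4)=(0, 0, 3), own-thread bump on P2 → (0, 0, 4)
merge at #7 (invoked 13): VC(#6)=(0, 0, 4), own-thread bump on P2 → (0, 0, 5)
merge at #8 (invoked 15): VC(#7)=(0, 0, 5), own-thread bump on P2 → (0, 0, 6)
merge at #9 (invoked 17): VC(#8)=(0, 0, 6), own-thread bump on P2 → (0, 0, 7)
target: VC(#2) = (0, 0, 2)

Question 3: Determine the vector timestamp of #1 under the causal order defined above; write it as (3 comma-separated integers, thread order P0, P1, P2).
(0, 0, 1)

#1 (invocation 1): nothing precedes it; P2's component alone gives (0, 0, 1)
#5 (invocation 9): nothing precedes it; P1's component alone gives (0, 1, 0)
#3 (invocation 4): nothing precedes it; P0's component alone gives (1, 0, 0)
from VC(#1)=(0, 0, 1), #2 (invoked 3) maxes components and bumps P2 → (0, 0, 2)
from VC(#2)=(0, 0, 2), #4 (invoked 6) maxes components and bumps P2 → (0, 0, 3)
from VC(#4)=(0, 0, 3), #6 (invoked 11) maxes components and bumps P2 → (0, 0, 4)
from VC(#6)=(0, 0, 4), #7 (invoked 13) maxes components and bumps P2 → (0, 0, 5)
from VC(#7)=(0, 0, 5), #8 (invoked 15) maxes components and bumps P2 → (0, 0, 6)
from VC(#8)=(0, 0, 6), #9 (invoked 17) maxes components and bumps P2 → (0, 0, 7)
target: VC(#1) = (0, 0, 1)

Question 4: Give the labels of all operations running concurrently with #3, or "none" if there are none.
#2, #4

concurrent with #3 ([4,8]): every op whose interval crosses 4..8
#1 [1,2]: before
#2 [3,5]: concurrent
#4 [6,7]: concurrent
#5 [9,10]: after
#6 [11,12]: after
#7 [13,14]: after
#8 [15,16]: after
#9 [17,18]: after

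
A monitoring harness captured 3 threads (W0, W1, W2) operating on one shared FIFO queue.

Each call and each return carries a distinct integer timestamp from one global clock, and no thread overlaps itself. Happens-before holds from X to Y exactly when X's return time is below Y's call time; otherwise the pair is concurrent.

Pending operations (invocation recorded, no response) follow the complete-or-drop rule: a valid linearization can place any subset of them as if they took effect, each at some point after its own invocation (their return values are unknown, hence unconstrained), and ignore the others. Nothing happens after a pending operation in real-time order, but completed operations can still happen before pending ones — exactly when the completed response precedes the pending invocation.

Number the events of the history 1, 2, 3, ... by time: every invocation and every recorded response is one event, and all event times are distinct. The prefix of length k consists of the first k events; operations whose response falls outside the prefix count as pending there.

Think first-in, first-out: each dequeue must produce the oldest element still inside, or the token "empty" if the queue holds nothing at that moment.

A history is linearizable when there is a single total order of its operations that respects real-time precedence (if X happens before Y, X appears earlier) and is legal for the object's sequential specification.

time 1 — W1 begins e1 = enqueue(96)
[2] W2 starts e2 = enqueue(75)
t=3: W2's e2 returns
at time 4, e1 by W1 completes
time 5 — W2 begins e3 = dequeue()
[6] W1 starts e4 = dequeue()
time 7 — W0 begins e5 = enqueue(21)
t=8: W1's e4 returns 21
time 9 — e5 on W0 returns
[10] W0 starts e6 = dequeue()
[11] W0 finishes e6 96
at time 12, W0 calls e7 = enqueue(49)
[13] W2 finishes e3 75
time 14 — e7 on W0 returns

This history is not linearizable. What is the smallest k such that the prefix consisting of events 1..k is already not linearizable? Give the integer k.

one valid order for events 1..7 is e1, e2:
1. e1 enqueue(96), leaving queue <96>
2. e2 enqueue(75), leaving queue <96,75>
event 8 — e4's response, time 8 — after it, nothing linearizes
no completion choice of the 2 pending operations (e3, e5) rescues it — every subset was tried
e.g. e1, e2, e4 (pending dropped): illegal at step 3, since e4 dequeue() → 21 cannot apply there
e.g. e2, e1, e4 (pending dropped): illegal at step 3, since e4 dequeue() → 21 cannot apply there

8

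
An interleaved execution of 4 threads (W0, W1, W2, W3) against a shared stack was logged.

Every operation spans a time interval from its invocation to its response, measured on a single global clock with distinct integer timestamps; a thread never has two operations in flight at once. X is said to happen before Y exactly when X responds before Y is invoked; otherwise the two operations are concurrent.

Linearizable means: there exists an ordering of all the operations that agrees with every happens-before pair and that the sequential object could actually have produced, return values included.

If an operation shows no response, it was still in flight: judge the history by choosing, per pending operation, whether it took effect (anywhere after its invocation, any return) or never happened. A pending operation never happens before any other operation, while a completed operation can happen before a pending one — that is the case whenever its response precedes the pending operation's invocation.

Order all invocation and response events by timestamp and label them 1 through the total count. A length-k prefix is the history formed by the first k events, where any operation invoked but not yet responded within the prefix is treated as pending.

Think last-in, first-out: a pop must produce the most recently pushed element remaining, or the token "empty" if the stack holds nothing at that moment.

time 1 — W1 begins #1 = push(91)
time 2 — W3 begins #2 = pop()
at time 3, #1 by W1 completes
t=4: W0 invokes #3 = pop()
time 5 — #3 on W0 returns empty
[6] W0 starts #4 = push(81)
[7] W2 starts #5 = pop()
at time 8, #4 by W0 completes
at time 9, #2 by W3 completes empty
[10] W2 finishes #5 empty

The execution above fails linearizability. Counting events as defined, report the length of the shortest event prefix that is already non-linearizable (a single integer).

a valid linearization of events 1..8 exists, for instance #1, #2, #3, #4:
step 1: #1 push(91) — stack <91>
step 2: #2 pop() (pending, included) — stack <>
step 3: #3 pop() → empty — stack <>
step 4: #4 push(81) — stack <81>
adding event 9 (#2 responds at 9) leaves no legal real-time order
no completion choice of the 1 pending operation (#5) rescues it — every subset was tried
sample order #1, #2, #3, #4 (pending dropped) stalls at step 2 — #2 pop() → empty has no legal effect
sample order #1, #3, #2, #4 (pending dropped) stalls at step 2 — #3 pop() → empty has no legal effect

9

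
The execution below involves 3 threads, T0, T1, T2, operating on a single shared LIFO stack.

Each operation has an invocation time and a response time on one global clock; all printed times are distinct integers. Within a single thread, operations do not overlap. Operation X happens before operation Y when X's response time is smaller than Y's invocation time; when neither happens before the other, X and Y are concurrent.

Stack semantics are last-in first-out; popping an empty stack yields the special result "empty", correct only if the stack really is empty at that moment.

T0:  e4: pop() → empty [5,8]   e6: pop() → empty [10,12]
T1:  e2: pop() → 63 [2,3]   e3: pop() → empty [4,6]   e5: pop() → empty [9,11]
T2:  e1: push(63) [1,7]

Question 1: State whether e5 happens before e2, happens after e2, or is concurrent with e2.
Answer: after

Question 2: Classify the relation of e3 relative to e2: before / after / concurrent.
Answer: after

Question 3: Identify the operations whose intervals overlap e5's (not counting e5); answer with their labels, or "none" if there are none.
Answer: e6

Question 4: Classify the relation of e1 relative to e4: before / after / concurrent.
Answer: concurrent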